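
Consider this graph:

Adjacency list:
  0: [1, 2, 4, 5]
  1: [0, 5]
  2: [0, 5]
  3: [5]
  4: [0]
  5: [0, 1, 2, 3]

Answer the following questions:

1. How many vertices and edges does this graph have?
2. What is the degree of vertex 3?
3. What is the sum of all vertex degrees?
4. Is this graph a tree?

Count: 6 vertices, 7 edges.
Vertex 3 has neighbors [5], degree = 1.
Handshaking lemma: 2 * 7 = 14.
A tree on 6 vertices has 5 edges. This graph has 7 edges (2 extra). Not a tree.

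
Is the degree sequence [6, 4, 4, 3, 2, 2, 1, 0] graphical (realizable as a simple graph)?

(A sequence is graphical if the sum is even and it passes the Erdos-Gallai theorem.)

Sum of degrees = 22. Sum is even and passes Erdos-Gallai. The sequence IS graphical.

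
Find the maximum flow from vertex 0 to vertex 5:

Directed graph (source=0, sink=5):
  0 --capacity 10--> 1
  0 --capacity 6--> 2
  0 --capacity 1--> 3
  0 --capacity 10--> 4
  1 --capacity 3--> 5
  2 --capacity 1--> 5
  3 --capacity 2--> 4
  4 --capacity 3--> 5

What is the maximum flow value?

Computing max flow:
  Flow on (0->1): 3/10
  Flow on (0->2): 1/6
  Flow on (0->4): 3/10
  Flow on (1->5): 3/3
  Flow on (2->5): 1/1
  Flow on (4->5): 3/3
Maximum flow = 7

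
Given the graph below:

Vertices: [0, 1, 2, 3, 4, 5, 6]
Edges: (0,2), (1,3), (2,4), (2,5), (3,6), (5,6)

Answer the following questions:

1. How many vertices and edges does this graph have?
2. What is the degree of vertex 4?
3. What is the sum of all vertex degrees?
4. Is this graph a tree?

Count: 7 vertices, 6 edges.
Vertex 4 has neighbors [2], degree = 1.
Handshaking lemma: 2 * 6 = 12.
A graph is a tree iff it is connected and has exactly n-1 edges. This graph is connected (all 7 vertices in one component) and has 7-1 = 6 edges. It is a tree.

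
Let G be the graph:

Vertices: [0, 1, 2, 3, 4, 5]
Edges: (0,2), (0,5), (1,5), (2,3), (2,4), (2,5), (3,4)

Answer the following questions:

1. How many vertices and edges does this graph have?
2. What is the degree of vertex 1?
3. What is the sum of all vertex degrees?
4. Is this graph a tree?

Count: 6 vertices, 7 edges.
Vertex 1 has neighbors [5], degree = 1.
Handshaking lemma: 2 * 7 = 14.
A tree on 6 vertices has 5 edges. This graph has 7 edges (2 extra). Not a tree.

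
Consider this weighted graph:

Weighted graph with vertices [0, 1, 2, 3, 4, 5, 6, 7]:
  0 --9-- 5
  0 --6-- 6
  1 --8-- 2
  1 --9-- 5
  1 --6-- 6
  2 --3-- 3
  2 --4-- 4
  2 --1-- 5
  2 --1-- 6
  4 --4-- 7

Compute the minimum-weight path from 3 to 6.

Using Dijkstra's algorithm from vertex 3:
Shortest path: 3 -> 2 -> 6
Total weight: 3 + 1 = 4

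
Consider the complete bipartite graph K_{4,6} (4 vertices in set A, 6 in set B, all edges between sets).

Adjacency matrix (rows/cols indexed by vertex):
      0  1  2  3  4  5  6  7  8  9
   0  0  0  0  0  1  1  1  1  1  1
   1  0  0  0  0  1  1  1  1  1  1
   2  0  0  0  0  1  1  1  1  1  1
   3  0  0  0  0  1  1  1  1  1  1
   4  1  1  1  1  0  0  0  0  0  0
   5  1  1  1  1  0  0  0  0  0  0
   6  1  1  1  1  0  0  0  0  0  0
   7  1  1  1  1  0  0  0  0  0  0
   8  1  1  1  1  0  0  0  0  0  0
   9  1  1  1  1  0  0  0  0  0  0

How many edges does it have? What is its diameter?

K_{4,6} has 4 * 6 = 24 edges.
Any vertex reaches any opposite-side vertex in 1 step; same-side vertices reach in 2 steps via any opposite-side vertex.
Diameter = 2.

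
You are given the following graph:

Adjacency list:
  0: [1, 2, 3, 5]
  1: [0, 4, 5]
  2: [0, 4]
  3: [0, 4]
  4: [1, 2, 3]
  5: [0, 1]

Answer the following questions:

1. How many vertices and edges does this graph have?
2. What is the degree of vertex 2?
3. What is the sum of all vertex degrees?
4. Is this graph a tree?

Count: 6 vertices, 8 edges.
Vertex 2 has neighbors [0, 4], degree = 2.
Handshaking lemma: 2 * 8 = 16.
A tree on 6 vertices has 5 edges. This graph has 8 edges (3 extra). Not a tree.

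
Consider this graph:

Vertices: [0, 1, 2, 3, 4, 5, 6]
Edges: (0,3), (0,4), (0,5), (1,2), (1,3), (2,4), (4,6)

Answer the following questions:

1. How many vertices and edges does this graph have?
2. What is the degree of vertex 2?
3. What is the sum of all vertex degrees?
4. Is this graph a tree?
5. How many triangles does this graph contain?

Count: 7 vertices, 7 edges.
Vertex 2 has neighbors [1, 4], degree = 2.
Handshaking lemma: 2 * 7 = 14.
A tree on 7 vertices has 6 edges. This graph has 7 edges (1 extra). Not a tree.
Number of triangles = 0.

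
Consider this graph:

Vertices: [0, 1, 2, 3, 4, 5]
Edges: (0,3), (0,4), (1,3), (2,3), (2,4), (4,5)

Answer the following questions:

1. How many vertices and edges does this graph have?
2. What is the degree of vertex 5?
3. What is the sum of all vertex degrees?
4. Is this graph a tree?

Count: 6 vertices, 6 edges.
Vertex 5 has neighbors [4], degree = 1.
Handshaking lemma: 2 * 6 = 12.
A tree on 6 vertices has 5 edges. This graph has 6 edges (1 extra). Not a tree.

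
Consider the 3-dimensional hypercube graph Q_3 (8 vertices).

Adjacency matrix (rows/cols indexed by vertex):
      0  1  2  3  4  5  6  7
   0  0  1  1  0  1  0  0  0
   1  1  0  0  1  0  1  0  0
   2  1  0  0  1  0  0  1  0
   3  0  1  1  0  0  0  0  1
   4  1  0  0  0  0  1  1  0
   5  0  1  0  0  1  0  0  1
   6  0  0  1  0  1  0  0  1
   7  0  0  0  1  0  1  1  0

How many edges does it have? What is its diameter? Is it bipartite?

The 3-dimensional hypercube Q_3 has 8 vertices and each vertex has degree 3.
Total edges = 8 * 3 / 2 = 12.
Diameter = 3 (max Hamming distance between binary labels).
Hypercubes are bipartite (partition by parity of binary representation).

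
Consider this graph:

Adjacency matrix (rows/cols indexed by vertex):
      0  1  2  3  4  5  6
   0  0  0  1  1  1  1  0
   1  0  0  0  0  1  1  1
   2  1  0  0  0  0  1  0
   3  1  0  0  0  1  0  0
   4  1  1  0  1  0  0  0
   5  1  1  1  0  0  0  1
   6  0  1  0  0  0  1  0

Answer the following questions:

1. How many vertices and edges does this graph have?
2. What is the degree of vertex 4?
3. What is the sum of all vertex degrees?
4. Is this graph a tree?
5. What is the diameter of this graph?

Count: 7 vertices, 10 edges.
Vertex 4 has neighbors [0, 1, 3], degree = 3.
Handshaking lemma: 2 * 10 = 20.
A tree on 7 vertices has 6 edges. This graph has 10 edges (4 extra). Not a tree.
Diameter (longest shortest path) = 3.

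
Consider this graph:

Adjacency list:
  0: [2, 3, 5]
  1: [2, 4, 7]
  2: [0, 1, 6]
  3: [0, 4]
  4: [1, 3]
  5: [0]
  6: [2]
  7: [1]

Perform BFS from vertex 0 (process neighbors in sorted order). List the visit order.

BFS from vertex 0 (neighbors processed in ascending order):
Visit order: 0, 2, 3, 5, 1, 6, 4, 7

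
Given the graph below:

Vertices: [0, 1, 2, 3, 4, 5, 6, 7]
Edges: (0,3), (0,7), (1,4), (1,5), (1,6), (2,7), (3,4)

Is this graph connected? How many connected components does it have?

Checking connectivity: the graph has 1 connected component(s).
All vertices are reachable from each other. The graph IS connected.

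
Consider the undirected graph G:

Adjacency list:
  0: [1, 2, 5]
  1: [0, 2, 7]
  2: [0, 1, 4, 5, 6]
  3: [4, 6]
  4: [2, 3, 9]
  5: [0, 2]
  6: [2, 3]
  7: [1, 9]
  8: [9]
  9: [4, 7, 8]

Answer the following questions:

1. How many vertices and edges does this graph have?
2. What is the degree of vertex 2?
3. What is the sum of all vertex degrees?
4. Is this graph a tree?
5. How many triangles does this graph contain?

Count: 10 vertices, 13 edges.
Vertex 2 has neighbors [0, 1, 4, 5, 6], degree = 5.
Handshaking lemma: 2 * 13 = 26.
A tree on 10 vertices has 9 edges. This graph has 13 edges (4 extra). Not a tree.
Number of triangles = 2.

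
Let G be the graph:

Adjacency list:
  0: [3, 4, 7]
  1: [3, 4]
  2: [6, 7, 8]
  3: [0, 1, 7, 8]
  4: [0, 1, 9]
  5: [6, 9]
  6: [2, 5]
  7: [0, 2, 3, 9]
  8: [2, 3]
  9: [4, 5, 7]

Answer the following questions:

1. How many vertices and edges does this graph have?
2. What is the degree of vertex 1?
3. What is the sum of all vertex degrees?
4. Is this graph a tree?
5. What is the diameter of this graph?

Count: 10 vertices, 14 edges.
Vertex 1 has neighbors [3, 4], degree = 2.
Handshaking lemma: 2 * 14 = 28.
A tree on 10 vertices has 9 edges. This graph has 14 edges (5 extra). Not a tree.
Diameter (longest shortest path) = 4.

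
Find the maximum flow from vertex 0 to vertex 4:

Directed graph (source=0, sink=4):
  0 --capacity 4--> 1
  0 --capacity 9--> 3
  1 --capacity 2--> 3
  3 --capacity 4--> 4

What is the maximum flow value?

Computing max flow:
  Flow on (0->1): 2/4
  Flow on (0->3): 2/9
  Flow on (1->3): 2/2
  Flow on (3->4): 4/4
Maximum flow = 4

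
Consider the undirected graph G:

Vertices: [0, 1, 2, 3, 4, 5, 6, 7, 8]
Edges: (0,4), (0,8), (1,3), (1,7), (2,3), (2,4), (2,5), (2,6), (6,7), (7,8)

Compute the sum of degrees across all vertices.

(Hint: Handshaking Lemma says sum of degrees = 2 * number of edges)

Count edges: 10 edges.
By Handshaking Lemma: sum of degrees = 2 * 10 = 20.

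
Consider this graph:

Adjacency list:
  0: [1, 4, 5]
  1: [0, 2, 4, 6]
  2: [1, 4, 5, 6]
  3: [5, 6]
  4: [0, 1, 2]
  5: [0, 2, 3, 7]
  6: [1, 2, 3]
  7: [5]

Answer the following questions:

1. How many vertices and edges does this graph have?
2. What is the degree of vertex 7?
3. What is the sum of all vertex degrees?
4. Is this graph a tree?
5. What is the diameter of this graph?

Count: 8 vertices, 12 edges.
Vertex 7 has neighbors [5], degree = 1.
Handshaking lemma: 2 * 12 = 24.
A tree on 8 vertices has 7 edges. This graph has 12 edges (5 extra). Not a tree.
Diameter (longest shortest path) = 3.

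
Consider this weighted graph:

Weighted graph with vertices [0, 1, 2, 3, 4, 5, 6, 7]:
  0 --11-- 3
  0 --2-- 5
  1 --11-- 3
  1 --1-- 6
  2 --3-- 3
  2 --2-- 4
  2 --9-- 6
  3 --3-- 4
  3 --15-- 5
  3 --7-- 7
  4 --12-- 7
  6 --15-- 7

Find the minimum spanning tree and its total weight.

Applying Kruskal's algorithm (sort edges by weight, add if no cycle):
  Add (1,6) w=1
  Add (0,5) w=2
  Add (2,4) w=2
  Add (2,3) w=3
  Skip (3,4) w=3 (creates cycle)
  Add (3,7) w=7
  Add (2,6) w=9
  Add (0,3) w=11
  Skip (1,3) w=11 (creates cycle)
  Skip (4,7) w=12 (creates cycle)
  Skip (3,5) w=15 (creates cycle)
  Skip (6,7) w=15 (creates cycle)
MST weight = 35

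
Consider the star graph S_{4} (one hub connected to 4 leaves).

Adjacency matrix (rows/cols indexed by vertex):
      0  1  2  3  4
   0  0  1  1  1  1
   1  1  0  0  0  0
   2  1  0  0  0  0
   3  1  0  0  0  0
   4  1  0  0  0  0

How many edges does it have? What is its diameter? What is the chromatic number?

Star graph S_{4}: the hub connects to all 4 leaves.
Edges = 4.
Diameter = 2 (any leaf to hub is 1, leaf to leaf through hub is 2).
Star graphs are bipartite (hub vs leaves), so chromatic number = 2.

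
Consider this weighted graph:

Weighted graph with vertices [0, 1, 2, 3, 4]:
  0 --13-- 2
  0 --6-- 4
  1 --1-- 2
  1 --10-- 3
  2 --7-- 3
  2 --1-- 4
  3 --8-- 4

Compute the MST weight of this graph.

Applying Kruskal's algorithm (sort edges by weight, add if no cycle):
  Add (1,2) w=1
  Add (2,4) w=1
  Add (0,4) w=6
  Add (2,3) w=7
  Skip (3,4) w=8 (creates cycle)
  Skip (1,3) w=10 (creates cycle)
  Skip (0,2) w=13 (creates cycle)
MST weight = 15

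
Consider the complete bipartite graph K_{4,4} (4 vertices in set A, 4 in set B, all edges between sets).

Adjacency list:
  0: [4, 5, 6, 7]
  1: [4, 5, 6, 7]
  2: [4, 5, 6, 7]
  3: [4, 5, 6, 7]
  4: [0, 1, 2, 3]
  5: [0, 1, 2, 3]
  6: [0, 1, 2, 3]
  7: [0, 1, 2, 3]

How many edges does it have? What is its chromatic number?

K_{4,4} has 4 * 4 = 16 edges.
Bipartite graphs have chromatic number 2 (color each partition differently).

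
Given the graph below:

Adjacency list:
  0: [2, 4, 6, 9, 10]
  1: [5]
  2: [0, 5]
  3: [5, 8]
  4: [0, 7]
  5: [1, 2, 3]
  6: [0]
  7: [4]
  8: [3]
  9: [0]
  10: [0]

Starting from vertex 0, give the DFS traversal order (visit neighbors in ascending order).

DFS from vertex 0 (neighbors processed in ascending order):
Visit order: 0, 2, 5, 1, 3, 8, 4, 7, 6, 9, 10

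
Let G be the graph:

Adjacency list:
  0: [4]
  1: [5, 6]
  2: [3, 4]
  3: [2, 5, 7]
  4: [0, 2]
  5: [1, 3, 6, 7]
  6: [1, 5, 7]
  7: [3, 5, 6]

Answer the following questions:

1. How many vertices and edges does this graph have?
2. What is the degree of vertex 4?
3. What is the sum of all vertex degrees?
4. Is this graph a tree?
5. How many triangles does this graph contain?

Count: 8 vertices, 10 edges.
Vertex 4 has neighbors [0, 2], degree = 2.
Handshaking lemma: 2 * 10 = 20.
A tree on 8 vertices has 7 edges. This graph has 10 edges (3 extra). Not a tree.
Number of triangles = 3.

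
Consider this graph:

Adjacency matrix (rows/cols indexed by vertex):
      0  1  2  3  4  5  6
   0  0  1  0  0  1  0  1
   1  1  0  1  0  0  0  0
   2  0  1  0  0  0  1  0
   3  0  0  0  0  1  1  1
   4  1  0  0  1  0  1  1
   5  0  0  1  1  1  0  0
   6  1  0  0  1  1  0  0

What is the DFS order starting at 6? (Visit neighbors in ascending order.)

DFS from vertex 6 (neighbors processed in ascending order):
Visit order: 6, 0, 1, 2, 5, 3, 4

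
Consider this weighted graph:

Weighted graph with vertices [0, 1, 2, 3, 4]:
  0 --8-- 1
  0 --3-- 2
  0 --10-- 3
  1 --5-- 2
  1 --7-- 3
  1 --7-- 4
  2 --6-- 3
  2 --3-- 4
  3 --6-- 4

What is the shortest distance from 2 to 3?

Using Dijkstra's algorithm from vertex 2:
Shortest path: 2 -> 3
Total weight: 6 = 6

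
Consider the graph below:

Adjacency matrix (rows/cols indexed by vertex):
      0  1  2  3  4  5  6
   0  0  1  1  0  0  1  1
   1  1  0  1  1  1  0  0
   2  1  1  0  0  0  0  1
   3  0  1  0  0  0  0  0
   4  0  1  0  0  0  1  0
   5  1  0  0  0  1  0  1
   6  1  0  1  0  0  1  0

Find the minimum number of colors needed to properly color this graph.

The graph has a maximum clique of size 3 (lower bound on chromatic number).
A valid 3-coloring: {0: 0, 1: 1, 2: 2, 3: 0, 4: 0, 5: 2, 6: 1}.
Chromatic number = 3.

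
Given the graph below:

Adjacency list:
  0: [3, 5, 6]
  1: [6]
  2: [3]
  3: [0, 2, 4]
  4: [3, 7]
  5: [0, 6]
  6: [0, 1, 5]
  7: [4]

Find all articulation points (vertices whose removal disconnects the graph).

An articulation point is a vertex whose removal disconnects the graph.
Articulation points: [0, 3, 4, 6]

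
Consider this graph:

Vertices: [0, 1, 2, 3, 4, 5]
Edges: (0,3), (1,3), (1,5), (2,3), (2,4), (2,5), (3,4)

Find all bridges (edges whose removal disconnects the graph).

A bridge is an edge whose removal increases the number of connected components.
Bridges found: (0,3)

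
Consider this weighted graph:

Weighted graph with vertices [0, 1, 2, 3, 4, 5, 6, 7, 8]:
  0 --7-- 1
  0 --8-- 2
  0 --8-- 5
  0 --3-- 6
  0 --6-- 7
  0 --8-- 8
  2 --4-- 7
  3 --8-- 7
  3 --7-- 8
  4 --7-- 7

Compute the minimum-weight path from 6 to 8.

Using Dijkstra's algorithm from vertex 6:
Shortest path: 6 -> 0 -> 8
Total weight: 3 + 8 = 11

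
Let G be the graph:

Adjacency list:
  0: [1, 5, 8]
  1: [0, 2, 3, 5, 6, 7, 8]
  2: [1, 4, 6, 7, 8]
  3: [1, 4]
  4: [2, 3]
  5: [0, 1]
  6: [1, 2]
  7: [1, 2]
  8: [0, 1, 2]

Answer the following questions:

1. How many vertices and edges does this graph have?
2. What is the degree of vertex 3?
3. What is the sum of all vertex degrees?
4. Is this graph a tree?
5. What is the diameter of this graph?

Count: 9 vertices, 14 edges.
Vertex 3 has neighbors [1, 4], degree = 2.
Handshaking lemma: 2 * 14 = 28.
A tree on 9 vertices has 8 edges. This graph has 14 edges (6 extra). Not a tree.
Diameter (longest shortest path) = 3.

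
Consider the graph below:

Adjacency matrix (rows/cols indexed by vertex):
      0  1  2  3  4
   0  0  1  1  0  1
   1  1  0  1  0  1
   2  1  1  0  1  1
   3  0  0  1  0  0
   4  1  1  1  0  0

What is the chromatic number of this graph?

The graph has a maximum clique of size 4 (lower bound on chromatic number).
A valid 4-coloring: {0: 1, 1: 2, 2: 0, 3: 1, 4: 3}.
Chromatic number = 4.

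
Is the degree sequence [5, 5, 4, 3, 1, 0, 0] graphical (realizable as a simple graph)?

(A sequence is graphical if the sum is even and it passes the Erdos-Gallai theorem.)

Sum of degrees = 18. Sum is even but fails Erdos-Gallai. The sequence is NOT graphical.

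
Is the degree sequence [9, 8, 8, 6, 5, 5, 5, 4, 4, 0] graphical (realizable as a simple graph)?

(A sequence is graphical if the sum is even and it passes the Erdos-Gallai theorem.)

Sum of degrees = 54. Sum is even but fails Erdos-Gallai. The sequence is NOT graphical.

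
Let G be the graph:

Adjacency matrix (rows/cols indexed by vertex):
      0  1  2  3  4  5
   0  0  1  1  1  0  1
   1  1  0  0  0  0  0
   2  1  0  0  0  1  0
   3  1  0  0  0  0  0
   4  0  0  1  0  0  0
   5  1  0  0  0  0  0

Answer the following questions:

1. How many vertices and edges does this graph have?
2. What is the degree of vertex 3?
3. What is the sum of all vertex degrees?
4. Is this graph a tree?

Count: 6 vertices, 5 edges.
Vertex 3 has neighbors [0], degree = 1.
Handshaking lemma: 2 * 5 = 10.
A graph is a tree iff it is connected and has exactly n-1 edges. This graph is connected (all 6 vertices in one component) and has 6-1 = 5 edges. It is a tree.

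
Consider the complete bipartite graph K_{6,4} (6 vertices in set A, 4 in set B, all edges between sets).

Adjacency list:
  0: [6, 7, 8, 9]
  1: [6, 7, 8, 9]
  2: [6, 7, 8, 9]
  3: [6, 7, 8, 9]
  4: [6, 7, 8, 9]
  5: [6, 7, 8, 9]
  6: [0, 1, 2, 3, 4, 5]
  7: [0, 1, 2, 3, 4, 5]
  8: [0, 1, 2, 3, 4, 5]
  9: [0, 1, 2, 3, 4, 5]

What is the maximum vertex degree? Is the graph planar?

Set-A vertices have degree 4; set-B vertices have degree 6. Maximum degree = max(6,4) = 6.
K_{6,4} contains K_{3,3} as a subgraph (since both sides have >= 3 vertices); by Kuratowski's theorem it is not planar.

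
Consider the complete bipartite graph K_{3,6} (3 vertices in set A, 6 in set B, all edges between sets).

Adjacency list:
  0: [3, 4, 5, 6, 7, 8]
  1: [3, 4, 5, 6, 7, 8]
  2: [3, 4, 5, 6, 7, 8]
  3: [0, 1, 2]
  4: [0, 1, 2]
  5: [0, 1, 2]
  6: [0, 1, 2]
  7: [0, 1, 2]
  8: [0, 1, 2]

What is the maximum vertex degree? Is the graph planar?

Set-A vertices have degree 6; set-B vertices have degree 3. Maximum degree = max(3,6) = 6.
K_{3,6} contains K_{3,3} as a subgraph (since both sides have >= 3 vertices); by Kuratowski's theorem it is not planar.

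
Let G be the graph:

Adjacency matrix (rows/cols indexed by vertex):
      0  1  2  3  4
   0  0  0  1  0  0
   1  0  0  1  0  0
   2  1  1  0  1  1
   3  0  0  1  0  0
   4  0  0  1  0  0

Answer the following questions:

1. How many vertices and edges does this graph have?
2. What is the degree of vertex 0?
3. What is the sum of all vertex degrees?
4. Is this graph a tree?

Count: 5 vertices, 4 edges.
Vertex 0 has neighbors [2], degree = 1.
Handshaking lemma: 2 * 4 = 8.
A graph is a tree iff it is connected and has exactly n-1 edges. This graph is connected (all 5 vertices in one component) and has 5-1 = 4 edges. It is a tree.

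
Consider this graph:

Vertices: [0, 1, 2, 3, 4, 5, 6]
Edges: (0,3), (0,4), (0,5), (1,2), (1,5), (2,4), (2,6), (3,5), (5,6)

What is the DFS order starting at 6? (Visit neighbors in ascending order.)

DFS from vertex 6 (neighbors processed in ascending order):
Visit order: 6, 2, 1, 5, 0, 3, 4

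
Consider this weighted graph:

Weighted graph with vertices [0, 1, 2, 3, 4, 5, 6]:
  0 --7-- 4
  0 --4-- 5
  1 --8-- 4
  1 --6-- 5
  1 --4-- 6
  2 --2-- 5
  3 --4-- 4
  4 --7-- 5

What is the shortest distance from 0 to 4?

Using Dijkstra's algorithm from vertex 0:
Shortest path: 0 -> 4
Total weight: 7 = 7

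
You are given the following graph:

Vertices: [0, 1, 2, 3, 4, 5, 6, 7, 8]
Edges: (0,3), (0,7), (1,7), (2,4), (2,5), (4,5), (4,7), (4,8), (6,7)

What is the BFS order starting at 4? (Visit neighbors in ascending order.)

BFS from vertex 4 (neighbors processed in ascending order):
Visit order: 4, 2, 5, 7, 8, 0, 1, 6, 3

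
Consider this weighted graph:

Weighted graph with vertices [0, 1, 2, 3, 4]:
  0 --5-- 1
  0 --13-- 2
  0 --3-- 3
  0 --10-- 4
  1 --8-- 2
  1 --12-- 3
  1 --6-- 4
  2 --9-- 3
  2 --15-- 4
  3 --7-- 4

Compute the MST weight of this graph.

Applying Kruskal's algorithm (sort edges by weight, add if no cycle):
  Add (0,3) w=3
  Add (0,1) w=5
  Add (1,4) w=6
  Skip (3,4) w=7 (creates cycle)
  Add (1,2) w=8
  Skip (2,3) w=9 (creates cycle)
  Skip (0,4) w=10 (creates cycle)
  Skip (1,3) w=12 (creates cycle)
  Skip (0,2) w=13 (creates cycle)
  Skip (2,4) w=15 (creates cycle)
MST weight = 22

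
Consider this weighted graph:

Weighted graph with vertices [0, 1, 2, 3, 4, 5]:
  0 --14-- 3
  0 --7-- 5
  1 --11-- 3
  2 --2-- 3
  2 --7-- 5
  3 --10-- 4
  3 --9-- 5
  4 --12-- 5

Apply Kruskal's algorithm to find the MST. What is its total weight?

Applying Kruskal's algorithm (sort edges by weight, add if no cycle):
  Add (2,3) w=2
  Add (0,5) w=7
  Add (2,5) w=7
  Skip (3,5) w=9 (creates cycle)
  Add (3,4) w=10
  Add (1,3) w=11
  Skip (4,5) w=12 (creates cycle)
  Skip (0,3) w=14 (creates cycle)
MST weight = 37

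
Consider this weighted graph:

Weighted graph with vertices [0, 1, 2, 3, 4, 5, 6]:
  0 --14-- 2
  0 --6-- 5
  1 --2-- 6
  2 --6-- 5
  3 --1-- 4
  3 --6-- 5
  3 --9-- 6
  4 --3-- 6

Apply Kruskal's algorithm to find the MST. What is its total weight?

Applying Kruskal's algorithm (sort edges by weight, add if no cycle):
  Add (3,4) w=1
  Add (1,6) w=2
  Add (4,6) w=3
  Add (0,5) w=6
  Add (2,5) w=6
  Add (3,5) w=6
  Skip (3,6) w=9 (creates cycle)
  Skip (0,2) w=14 (creates cycle)
MST weight = 24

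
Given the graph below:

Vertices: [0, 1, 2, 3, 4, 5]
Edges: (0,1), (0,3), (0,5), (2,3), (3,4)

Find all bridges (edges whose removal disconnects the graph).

A bridge is an edge whose removal increases the number of connected components.
Bridges found: (0,1), (0,3), (0,5), (2,3), (3,4)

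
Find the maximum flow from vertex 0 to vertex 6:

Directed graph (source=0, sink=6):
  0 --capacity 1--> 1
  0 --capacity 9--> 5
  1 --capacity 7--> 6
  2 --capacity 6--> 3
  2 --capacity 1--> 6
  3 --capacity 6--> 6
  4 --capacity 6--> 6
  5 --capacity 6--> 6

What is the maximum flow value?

Computing max flow:
  Flow on (0->1): 1/1
  Flow on (0->5): 6/9
  Flow on (1->6): 1/7
  Flow on (5->6): 6/6
Maximum flow = 7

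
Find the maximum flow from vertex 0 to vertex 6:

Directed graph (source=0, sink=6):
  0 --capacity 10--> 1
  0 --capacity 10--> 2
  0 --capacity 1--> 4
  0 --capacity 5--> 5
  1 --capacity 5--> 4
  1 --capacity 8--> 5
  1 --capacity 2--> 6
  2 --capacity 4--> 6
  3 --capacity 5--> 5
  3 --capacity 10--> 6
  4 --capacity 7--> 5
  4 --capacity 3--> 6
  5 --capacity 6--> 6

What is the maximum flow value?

Computing max flow:
  Flow on (0->1): 6/10
  Flow on (0->2): 4/10
  Flow on (0->5): 5/5
  Flow on (1->4): 3/5
  Flow on (1->5): 1/8
  Flow on (1->6): 2/2
  Flow on (2->6): 4/4
  Flow on (4->6): 3/3
  Flow on (5->6): 6/6
Maximum flow = 15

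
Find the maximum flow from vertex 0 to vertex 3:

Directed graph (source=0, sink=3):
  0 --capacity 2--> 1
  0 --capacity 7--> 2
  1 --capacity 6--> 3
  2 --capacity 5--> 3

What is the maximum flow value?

Computing max flow:
  Flow on (0->1): 2/2
  Flow on (0->2): 5/7
  Flow on (1->3): 2/6
  Flow on (2->3): 5/5
Maximum flow = 7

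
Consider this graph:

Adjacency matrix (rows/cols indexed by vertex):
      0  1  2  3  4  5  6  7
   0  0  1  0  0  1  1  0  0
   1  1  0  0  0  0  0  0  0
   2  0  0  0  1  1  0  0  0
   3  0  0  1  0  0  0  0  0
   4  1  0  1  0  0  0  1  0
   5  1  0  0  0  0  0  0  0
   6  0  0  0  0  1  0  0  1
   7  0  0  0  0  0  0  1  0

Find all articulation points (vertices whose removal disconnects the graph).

An articulation point is a vertex whose removal disconnects the graph.
Articulation points: [0, 2, 4, 6]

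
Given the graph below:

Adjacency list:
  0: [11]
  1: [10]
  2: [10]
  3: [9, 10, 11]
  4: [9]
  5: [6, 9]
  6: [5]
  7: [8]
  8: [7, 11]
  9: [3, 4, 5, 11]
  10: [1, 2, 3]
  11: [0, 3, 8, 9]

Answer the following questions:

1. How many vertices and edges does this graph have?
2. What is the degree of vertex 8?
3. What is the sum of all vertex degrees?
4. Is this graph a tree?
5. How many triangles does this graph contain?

Count: 12 vertices, 12 edges.
Vertex 8 has neighbors [7, 11], degree = 2.
Handshaking lemma: 2 * 12 = 24.
A tree on 12 vertices has 11 edges. This graph has 12 edges (1 extra). Not a tree.
Number of triangles = 1.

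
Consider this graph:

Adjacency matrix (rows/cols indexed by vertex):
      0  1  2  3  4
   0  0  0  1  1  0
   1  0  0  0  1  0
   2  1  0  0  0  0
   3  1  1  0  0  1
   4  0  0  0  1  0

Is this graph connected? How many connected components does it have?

Checking connectivity: the graph has 1 connected component(s).
All vertices are reachable from each other. The graph IS connected.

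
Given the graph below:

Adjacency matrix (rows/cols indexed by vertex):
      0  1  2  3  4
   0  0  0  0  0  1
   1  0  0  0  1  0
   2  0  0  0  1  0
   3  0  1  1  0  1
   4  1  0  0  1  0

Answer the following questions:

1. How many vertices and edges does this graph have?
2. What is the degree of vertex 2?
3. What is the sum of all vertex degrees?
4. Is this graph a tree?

Count: 5 vertices, 4 edges.
Vertex 2 has neighbors [3], degree = 1.
Handshaking lemma: 2 * 4 = 8.
A graph is a tree iff it is connected and has exactly n-1 edges. This graph is connected (all 5 vertices in one component) and has 5-1 = 4 edges. It is a tree.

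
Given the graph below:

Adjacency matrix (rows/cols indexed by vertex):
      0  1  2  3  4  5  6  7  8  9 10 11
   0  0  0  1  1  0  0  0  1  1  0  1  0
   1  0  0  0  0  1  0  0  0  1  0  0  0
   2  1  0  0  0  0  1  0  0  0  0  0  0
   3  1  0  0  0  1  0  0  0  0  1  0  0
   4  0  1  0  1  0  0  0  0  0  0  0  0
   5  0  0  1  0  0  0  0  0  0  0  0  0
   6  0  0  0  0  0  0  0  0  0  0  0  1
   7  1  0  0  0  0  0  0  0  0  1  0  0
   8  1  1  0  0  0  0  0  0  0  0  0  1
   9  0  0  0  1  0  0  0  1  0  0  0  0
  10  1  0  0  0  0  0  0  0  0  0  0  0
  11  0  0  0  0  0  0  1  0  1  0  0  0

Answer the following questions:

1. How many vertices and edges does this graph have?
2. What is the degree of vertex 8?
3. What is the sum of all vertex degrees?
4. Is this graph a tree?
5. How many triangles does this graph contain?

Count: 12 vertices, 13 edges.
Vertex 8 has neighbors [0, 1, 11], degree = 3.
Handshaking lemma: 2 * 13 = 26.
A tree on 12 vertices has 11 edges. This graph has 13 edges (2 extra). Not a tree.
Number of triangles = 0.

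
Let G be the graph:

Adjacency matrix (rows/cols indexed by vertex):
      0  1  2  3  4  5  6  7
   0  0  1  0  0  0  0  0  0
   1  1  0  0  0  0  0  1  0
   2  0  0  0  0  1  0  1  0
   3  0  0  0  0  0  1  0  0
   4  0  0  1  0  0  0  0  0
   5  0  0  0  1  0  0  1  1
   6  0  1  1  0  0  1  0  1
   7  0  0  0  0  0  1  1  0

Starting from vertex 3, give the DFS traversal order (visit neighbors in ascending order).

DFS from vertex 3 (neighbors processed in ascending order):
Visit order: 3, 5, 6, 1, 0, 2, 4, 7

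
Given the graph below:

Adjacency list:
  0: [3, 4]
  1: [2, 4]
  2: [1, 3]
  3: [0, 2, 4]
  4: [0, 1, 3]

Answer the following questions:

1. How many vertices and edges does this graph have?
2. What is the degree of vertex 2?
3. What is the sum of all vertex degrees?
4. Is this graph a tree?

Count: 5 vertices, 6 edges.
Vertex 2 has neighbors [1, 3], degree = 2.
Handshaking lemma: 2 * 6 = 12.
A tree on 5 vertices has 4 edges. This graph has 6 edges (2 extra). Not a tree.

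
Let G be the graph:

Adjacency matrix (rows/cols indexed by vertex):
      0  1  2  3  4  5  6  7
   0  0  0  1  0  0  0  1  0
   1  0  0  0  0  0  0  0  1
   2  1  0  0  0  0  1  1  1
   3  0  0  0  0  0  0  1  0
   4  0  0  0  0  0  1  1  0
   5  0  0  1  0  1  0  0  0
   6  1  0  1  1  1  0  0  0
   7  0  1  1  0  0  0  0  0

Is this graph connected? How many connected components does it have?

Checking connectivity: the graph has 1 connected component(s).
All vertices are reachable from each other. The graph IS connected.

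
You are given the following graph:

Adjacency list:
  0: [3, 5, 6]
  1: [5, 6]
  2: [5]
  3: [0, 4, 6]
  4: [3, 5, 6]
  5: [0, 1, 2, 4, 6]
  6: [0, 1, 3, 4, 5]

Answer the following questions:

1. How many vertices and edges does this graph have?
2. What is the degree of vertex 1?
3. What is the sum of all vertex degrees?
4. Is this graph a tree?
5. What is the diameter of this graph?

Count: 7 vertices, 11 edges.
Vertex 1 has neighbors [5, 6], degree = 2.
Handshaking lemma: 2 * 11 = 22.
A tree on 7 vertices has 6 edges. This graph has 11 edges (5 extra). Not a tree.
Diameter (longest shortest path) = 3.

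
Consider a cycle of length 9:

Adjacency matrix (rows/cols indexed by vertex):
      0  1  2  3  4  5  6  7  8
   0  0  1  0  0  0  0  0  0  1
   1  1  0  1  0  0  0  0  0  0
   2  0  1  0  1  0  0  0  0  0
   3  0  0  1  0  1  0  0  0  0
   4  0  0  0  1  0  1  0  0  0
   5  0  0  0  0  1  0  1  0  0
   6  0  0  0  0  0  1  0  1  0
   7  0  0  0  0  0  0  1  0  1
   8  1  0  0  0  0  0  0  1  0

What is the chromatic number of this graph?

This is an odd cycle (C_9). Odd cycles are not bipartite (any 2-coloring forces two adjacent vertices to match), and 3 colors suffice.
Chromatic number = 3.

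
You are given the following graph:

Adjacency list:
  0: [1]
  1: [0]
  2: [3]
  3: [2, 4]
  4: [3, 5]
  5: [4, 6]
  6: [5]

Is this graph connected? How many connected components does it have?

Checking connectivity: the graph has 2 connected component(s).
Components: [[0, 1], [2, 3, 4, 5, 6]]. The graph is NOT connected.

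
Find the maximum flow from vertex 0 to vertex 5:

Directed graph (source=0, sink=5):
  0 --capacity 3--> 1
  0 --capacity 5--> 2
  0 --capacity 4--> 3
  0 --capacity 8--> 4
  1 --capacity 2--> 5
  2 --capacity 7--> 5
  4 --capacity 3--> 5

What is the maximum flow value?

Computing max flow:
  Flow on (0->1): 2/3
  Flow on (0->2): 5/5
  Flow on (0->4): 3/8
  Flow on (1->5): 2/2
  Flow on (2->5): 5/7
  Flow on (4->5): 3/3
Maximum flow = 10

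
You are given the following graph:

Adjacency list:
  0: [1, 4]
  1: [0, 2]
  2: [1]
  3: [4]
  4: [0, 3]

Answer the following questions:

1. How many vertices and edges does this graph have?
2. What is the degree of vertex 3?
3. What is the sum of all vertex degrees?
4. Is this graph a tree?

Count: 5 vertices, 4 edges.
Vertex 3 has neighbors [4], degree = 1.
Handshaking lemma: 2 * 4 = 8.
A graph is a tree iff it is connected and has exactly n-1 edges. This graph is connected (all 5 vertices in one component) and has 5-1 = 4 edges. It is a tree.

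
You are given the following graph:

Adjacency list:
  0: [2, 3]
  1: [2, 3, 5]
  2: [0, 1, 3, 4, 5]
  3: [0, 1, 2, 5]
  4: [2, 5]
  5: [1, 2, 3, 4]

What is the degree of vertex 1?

Vertex 1 has neighbors [2, 3, 5], so deg(1) = 3.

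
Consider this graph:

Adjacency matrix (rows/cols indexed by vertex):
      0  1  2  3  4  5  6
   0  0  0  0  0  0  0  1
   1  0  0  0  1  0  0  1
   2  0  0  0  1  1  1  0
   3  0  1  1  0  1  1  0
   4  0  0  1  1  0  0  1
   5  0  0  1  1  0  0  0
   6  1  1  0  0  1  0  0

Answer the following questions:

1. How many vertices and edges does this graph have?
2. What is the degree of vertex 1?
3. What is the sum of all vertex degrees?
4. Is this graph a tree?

Count: 7 vertices, 9 edges.
Vertex 1 has neighbors [3, 6], degree = 2.
Handshaking lemma: 2 * 9 = 18.
A tree on 7 vertices has 6 edges. This graph has 9 edges (3 extra). Not a tree.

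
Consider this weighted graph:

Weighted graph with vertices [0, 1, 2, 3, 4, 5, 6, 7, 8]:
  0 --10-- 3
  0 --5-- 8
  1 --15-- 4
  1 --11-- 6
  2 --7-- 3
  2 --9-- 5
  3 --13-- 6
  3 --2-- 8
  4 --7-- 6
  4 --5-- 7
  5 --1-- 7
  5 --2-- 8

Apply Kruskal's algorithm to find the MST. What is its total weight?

Applying Kruskal's algorithm (sort edges by weight, add if no cycle):
  Add (5,7) w=1
  Add (3,8) w=2
  Add (5,8) w=2
  Add (0,8) w=5
  Add (4,7) w=5
  Add (2,3) w=7
  Add (4,6) w=7
  Skip (2,5) w=9 (creates cycle)
  Skip (0,3) w=10 (creates cycle)
  Add (1,6) w=11
  Skip (3,6) w=13 (creates cycle)
  Skip (1,4) w=15 (creates cycle)
MST weight = 40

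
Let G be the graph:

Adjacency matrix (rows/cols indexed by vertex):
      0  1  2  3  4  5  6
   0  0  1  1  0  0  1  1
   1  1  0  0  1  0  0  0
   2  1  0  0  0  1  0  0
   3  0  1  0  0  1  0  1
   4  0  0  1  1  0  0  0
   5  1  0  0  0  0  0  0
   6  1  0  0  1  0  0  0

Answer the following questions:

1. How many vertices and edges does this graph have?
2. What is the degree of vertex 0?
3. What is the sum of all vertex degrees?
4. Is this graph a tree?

Count: 7 vertices, 8 edges.
Vertex 0 has neighbors [1, 2, 5, 6], degree = 4.
Handshaking lemma: 2 * 8 = 16.
A tree on 7 vertices has 6 edges. This graph has 8 edges (2 extra). Not a tree.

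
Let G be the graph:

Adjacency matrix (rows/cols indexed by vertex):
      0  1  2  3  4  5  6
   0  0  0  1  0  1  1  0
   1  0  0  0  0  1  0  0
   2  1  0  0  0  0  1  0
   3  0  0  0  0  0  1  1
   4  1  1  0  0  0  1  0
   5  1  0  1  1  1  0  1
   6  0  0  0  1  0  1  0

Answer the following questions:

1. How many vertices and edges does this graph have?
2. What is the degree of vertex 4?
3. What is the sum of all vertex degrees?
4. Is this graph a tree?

Count: 7 vertices, 9 edges.
Vertex 4 has neighbors [0, 1, 5], degree = 3.
Handshaking lemma: 2 * 9 = 18.
A tree on 7 vertices has 6 edges. This graph has 9 edges (3 extra). Not a tree.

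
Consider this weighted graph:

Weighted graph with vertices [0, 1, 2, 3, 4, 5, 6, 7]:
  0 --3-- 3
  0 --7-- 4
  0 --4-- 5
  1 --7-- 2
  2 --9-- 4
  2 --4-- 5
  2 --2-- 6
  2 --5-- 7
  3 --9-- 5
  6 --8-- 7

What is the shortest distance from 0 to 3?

Using Dijkstra's algorithm from vertex 0:
Shortest path: 0 -> 3
Total weight: 3 = 3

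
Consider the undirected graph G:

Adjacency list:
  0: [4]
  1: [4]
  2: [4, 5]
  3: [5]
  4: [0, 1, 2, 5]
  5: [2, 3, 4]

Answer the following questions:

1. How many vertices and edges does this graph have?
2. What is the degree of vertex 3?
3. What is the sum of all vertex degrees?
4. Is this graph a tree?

Count: 6 vertices, 6 edges.
Vertex 3 has neighbors [5], degree = 1.
Handshaking lemma: 2 * 6 = 12.
A tree on 6 vertices has 5 edges. This graph has 6 edges (1 extra). Not a tree.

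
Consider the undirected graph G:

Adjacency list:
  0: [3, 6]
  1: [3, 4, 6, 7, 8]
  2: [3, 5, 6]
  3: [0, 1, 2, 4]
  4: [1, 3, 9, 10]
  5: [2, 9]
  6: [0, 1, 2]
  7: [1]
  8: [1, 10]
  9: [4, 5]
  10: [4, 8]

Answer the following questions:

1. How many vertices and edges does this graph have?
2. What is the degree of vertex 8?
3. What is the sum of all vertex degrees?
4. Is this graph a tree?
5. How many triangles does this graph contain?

Count: 11 vertices, 15 edges.
Vertex 8 has neighbors [1, 10], degree = 2.
Handshaking lemma: 2 * 15 = 30.
A tree on 11 vertices has 10 edges. This graph has 15 edges (5 extra). Not a tree.
Number of triangles = 1.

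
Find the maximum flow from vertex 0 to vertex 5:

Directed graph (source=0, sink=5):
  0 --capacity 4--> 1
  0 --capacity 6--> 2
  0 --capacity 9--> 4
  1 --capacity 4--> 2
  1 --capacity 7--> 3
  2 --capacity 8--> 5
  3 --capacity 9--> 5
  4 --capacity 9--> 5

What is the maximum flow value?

Computing max flow:
  Flow on (0->1): 4/4
  Flow on (0->2): 6/6
  Flow on (0->4): 9/9
  Flow on (1->2): 2/4
  Flow on (1->3): 2/7
  Flow on (2->5): 8/8
  Flow on (3->5): 2/9
  Flow on (4->5): 9/9
Maximum flow = 19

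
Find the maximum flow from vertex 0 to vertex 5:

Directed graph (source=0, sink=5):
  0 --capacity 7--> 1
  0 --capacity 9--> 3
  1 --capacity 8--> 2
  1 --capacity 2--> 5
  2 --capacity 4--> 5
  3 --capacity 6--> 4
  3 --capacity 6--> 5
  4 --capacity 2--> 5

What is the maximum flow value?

Computing max flow:
  Flow on (0->1): 6/7
  Flow on (0->3): 8/9
  Flow on (1->2): 4/8
  Flow on (1->5): 2/2
  Flow on (2->5): 4/4
  Flow on (3->4): 2/6
  Flow on (3->5): 6/6
  Flow on (4->5): 2/2
Maximum flow = 14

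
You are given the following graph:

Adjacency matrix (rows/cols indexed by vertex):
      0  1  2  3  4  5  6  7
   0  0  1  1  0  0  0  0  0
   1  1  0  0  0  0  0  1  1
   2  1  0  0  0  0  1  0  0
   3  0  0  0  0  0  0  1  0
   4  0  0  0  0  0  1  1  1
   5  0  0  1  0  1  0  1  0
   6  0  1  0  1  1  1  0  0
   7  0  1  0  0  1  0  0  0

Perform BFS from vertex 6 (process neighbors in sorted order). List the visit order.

BFS from vertex 6 (neighbors processed in ascending order):
Visit order: 6, 1, 3, 4, 5, 0, 7, 2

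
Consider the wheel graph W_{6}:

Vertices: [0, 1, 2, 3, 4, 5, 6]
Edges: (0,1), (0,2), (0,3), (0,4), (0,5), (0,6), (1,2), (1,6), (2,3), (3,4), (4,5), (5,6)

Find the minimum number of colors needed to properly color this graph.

W_{6} = C_{6} plus a hub adjacent to every cycle vertex.
The outer cycle needs 2 colors (even cycle); the hub is adjacent to all of them so needs a fresh color.
Chromatic number = 2 + 1 = 3.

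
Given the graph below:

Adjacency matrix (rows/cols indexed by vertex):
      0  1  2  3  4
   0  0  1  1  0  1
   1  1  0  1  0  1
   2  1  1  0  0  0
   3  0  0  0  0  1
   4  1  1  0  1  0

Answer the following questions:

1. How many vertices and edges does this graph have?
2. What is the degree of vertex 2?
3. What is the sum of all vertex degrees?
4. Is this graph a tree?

Count: 5 vertices, 6 edges.
Vertex 2 has neighbors [0, 1], degree = 2.
Handshaking lemma: 2 * 6 = 12.
A tree on 5 vertices has 4 edges. This graph has 6 edges (2 extra). Not a tree.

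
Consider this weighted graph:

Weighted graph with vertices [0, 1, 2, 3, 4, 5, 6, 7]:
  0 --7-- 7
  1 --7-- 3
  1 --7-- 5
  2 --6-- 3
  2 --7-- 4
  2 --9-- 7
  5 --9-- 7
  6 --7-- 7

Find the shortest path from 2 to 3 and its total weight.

Using Dijkstra's algorithm from vertex 2:
Shortest path: 2 -> 3
Total weight: 6 = 6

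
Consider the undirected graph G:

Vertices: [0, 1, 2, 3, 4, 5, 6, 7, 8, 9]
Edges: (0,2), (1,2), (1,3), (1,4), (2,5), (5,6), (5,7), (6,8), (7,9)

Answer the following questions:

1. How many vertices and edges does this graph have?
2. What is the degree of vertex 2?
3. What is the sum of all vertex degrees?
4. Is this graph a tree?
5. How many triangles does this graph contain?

Count: 10 vertices, 9 edges.
Vertex 2 has neighbors [0, 1, 5], degree = 3.
Handshaking lemma: 2 * 9 = 18.
A graph is a tree iff it is connected and has exactly n-1 edges. This graph is connected (all 10 vertices in one component) and has 10-1 = 9 edges. It is a tree.
Number of triangles = 0.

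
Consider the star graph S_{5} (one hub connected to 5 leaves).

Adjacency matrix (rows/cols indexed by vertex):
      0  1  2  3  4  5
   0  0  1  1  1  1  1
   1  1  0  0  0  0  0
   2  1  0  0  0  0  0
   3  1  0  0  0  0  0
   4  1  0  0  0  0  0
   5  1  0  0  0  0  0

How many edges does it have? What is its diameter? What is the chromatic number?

Star graph S_{5}: the hub connects to all 5 leaves.
Edges = 5.
Diameter = 2 (any leaf to hub is 1, leaf to leaf through hub is 2).
Star graphs are bipartite (hub vs leaves), so chromatic number = 2.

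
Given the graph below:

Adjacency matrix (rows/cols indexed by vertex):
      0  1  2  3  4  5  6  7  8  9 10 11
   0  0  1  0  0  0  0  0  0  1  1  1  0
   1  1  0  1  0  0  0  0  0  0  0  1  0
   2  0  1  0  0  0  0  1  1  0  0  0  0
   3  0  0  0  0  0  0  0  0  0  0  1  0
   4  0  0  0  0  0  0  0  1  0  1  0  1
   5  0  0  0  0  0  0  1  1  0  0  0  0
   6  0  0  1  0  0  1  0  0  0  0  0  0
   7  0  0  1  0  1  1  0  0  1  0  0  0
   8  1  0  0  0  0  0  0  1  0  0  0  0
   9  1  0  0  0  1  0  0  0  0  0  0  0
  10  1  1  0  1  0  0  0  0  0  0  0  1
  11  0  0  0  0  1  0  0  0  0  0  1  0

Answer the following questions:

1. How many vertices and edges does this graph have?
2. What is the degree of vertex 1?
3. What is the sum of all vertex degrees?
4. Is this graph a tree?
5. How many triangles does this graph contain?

Count: 12 vertices, 16 edges.
Vertex 1 has neighbors [0, 2, 10], degree = 3.
Handshaking lemma: 2 * 16 = 32.
A tree on 12 vertices has 11 edges. This graph has 16 edges (5 extra). Not a tree.
Number of triangles = 1.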